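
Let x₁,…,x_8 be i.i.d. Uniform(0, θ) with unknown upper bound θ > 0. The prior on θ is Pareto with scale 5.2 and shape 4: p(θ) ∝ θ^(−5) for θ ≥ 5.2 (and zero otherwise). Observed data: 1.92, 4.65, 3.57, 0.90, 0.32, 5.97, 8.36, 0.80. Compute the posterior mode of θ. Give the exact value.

The Uniform(0, θ) likelihood is θ^(−n) for θ ≥ max(xᵢ), zero otherwise. Here max(xᵢ) = 8.36.
Posterior ∝ θ^(−5) · θ^(−8) = θ^(−13) on θ ≥ max(5.2, 8.36) = 8.36.
This density is strictly decreasing in θ, so the posterior mode lies at the lower boundary of the support.

θ̂_MAP = 8.36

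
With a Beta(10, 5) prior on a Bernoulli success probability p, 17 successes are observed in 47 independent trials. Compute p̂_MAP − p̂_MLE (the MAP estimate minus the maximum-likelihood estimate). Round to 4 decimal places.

Posterior is Beta(27, 35); MAP = (27−1)/(62−2) = 26/60 ≈ 0.43333.
MLE ignores the prior: p̂_MLE = k/n = 17/47 ≈ 0.36170.
Difference = 26/60 − 17/47 = 101/1410 ≈ 0.0716.

MAP − MLE = 0.0716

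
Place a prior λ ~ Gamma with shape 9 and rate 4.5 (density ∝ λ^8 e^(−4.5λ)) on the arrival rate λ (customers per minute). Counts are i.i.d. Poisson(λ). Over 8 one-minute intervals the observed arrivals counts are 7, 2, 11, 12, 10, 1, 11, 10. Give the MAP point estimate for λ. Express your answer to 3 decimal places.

λ̂_MAP = 5.760

Σxᵢ = 7+2+11+12+10+1+11+10 = 64, with n = 8.
Posterior ∝ λ^8e^(−4.5λ) · λ^64e^(−8λ) = λ^72e^(−12.5λ), i.e. Gamma(shape=73, rate=12.5).
The mode of a Gamma(a, b) with a ≥ 1 (shape–rate) is (a−1)/b = 72/12.5 ≈ 5.760.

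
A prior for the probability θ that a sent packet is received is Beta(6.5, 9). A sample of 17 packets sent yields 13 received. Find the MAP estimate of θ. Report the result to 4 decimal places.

Prior: Beta(6.5, 9).
Data: 13 successes in 17 trials. The binomial likelihood contributes θ^13(1−θ)^4, so the posterior is Beta(6.5+13, 9+4) = Beta(19.5, 13).
For Beta(a, b) with a, b > 1 the mode is (a−1)/(a+b−2) = 18.5/30.5 ≈ 0.6066.

θ̂_MAP = 0.6066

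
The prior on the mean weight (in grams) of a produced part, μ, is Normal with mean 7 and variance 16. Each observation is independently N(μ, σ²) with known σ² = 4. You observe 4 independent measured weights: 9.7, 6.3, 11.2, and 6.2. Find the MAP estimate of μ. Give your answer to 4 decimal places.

n = 4; x̄ = (9.7 + 6.3 + 11.2 + 6.2)/4 = 33.4/4 = 8.35.
For a Normal prior and Normal likelihood with known variance, the posterior is Normal; its mode equals its mean, the precision-weighted average.
Prior precision 1/σ₀² = 1/16 = 0.0625; data precision n/σ² = 4/4 = 1.
μ̂ = (0.0625·7 + 1·8.35) / (0.0625 + 1) = 8.7875/1.0625 = 703/85 ≈ 8.2706.

μ̂_MAP = 8.2706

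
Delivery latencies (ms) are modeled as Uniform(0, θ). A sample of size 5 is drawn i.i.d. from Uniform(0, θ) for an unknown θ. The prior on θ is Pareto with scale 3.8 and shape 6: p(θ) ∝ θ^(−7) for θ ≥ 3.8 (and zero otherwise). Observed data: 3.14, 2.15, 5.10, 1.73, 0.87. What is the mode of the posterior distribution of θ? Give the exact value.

The Uniform(0, θ) likelihood is θ^(−n) for θ ≥ max(xᵢ), zero otherwise. Here max(xᵢ) = 5.10.
Posterior ∝ θ^(−7) · θ^(−5) = θ^(−12) on θ ≥ max(3.8, 5.10) = 5.10.
This density is strictly decreasing in θ, so the posterior mode lies at the lower boundary of the support.

θ̂_MAP = 5.10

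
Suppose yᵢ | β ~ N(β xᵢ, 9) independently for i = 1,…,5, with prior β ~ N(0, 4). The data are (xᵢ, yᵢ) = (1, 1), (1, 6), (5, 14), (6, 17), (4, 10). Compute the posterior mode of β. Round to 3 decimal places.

log p(β | y) = −Σ(yᵢ − βxᵢ)²/(2·9) − β²/(2·4) + const.
Setting the derivative to zero: Σxᵢ(yᵢ − βxᵢ)/9 − β/4 = 0, so β = Σxᵢyᵢ / (Σxᵢ² + σ²/τ²).
Σxᵢyᵢ = 1·1 + 1·6 + 5·14 + 6·17 + 4·10 = 219; Σxᵢ² = 79; σ²/τ² = 2.25.
β̂_MAP = 219 / (79 + 2.25) = 219/81.25 ≈ 2.695.

β̂_MAP = 2.695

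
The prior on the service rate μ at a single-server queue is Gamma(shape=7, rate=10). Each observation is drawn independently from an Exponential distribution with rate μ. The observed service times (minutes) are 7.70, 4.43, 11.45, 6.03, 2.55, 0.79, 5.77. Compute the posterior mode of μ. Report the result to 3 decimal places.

μ̂_MAP = 0.267

The Exponential(rate=μ) likelihood is ∝ μ^n e^(−μΣtᵢ). Here n = 7 and Σtᵢ = 7.70 + 4.43 + 11.45 + 6.03 + 2.55 + 0.79 + 5.77 = 38.72.
Posterior ∝ μ^6e^(−10μ) · μ^7e^(−38.72μ) = μ^13e^(−48.72μ), i.e. Gamma(14, 48.72).
Mode = (a−1)/b = 13/48.72 ≈ 0.267.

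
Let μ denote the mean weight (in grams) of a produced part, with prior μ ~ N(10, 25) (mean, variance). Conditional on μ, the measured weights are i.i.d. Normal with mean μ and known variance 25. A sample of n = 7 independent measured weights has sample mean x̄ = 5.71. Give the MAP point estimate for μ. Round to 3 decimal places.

μ̂_MAP = 6.246

n = 7, x̄ = 5.71.
For a Normal prior and Normal likelihood with known variance, the posterior is Normal; its mode equals its mean, the precision-weighted average.
Prior precision 1/σ₀² = 1/25 = 0.04; data precision n/σ² = 7/25 = 0.28.
μ̂ = (0.04·10 + 0.28·5.71) / (0.04 + 0.28) = 1.9988/0.32 = 6.24625 ≈ 6.246.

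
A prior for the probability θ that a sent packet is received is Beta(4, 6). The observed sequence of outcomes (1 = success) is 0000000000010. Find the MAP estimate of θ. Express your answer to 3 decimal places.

Prior: Beta(4, 6).
Data: 1 success in 13 trials (from the sequence). The binomial likelihood contributes θ(1−θ)^12, so the posterior is Beta(4+1, 6+12) = Beta(5, 18).
For Beta(a, b) with a, b > 1 the mode is (a−1)/(a+b−2) = 4/21 ≈ 0.190.

θ̂_MAP = 0.190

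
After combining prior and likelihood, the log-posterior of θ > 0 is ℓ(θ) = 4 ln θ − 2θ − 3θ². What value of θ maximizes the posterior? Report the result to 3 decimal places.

θ̂_MAP = 0.667

ℓ'(θ) = 4/θ − 2 − 6θ. Setting this to zero and multiplying by θ: 6θ² + 2θ − 4 = 0.
θ = (−2 + √(2² + 4·6·4)) / (2·6) = (−2 + √100) / 12 = (−2 + 10)/12 = 2/3.
ℓ''(θ) = −4/θ² − 6 < 0, confirming a maximum.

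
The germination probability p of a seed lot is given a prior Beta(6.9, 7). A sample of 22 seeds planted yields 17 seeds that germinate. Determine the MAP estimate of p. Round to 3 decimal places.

Prior: Beta(6.9, 7).
Data: 17 successes in 22 trials. The binomial likelihood contributes p^17(1−p)^5, so the posterior is Beta(6.9+17, 7+5) = Beta(23.9, 12).
For Beta(a, b) with a, b > 1 the mode is (a−1)/(a+b−2) = 22.9/33.9 ≈ 0.676.

p̂_MAP = 0.676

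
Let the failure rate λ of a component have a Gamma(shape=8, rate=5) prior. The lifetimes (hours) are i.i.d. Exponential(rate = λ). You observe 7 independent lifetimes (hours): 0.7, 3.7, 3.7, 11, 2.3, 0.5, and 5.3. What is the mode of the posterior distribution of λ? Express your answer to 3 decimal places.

λ̂_MAP = 0.435

The Exponential(rate=λ) likelihood is ∝ λ^n e^(−λΣtᵢ). Here n = 7 and Σtᵢ = 0.7 + 3.7 + 3.7 + 11 + 2.3 + 0.5 + 5.3 = 27.2.
Posterior ∝ λ^7e^(−5λ) · λ^7e^(−27.2λ) = λ^14e^(−32.2λ), i.e. Gamma(15, 32.2).
Mode = (a−1)/b = 14/32.2 ≈ 0.435.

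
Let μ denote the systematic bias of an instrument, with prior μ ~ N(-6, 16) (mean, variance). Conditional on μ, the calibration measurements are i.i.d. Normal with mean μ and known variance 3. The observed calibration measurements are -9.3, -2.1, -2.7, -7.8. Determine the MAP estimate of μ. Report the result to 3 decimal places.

n = 4; x̄ = ((-9.3) + (-2.1) + (-2.7) + (-7.8))/4 = -21.9/4 = -5.475.
For a Normal prior and Normal likelihood with known variance, the posterior is Normal; its mode equals its mean, the precision-weighted average.
Prior precision 1/σ₀² = 1/16 = 0.0625; data precision n/σ² = 4/3.
μ̂ = (0.0625·(-6) + (4/3)·(-5.475)) / (0.0625 + 4/3) = (-7.675)/(67/48) = -1842/335 ≈ -5.499.

μ̂_MAP = -5.499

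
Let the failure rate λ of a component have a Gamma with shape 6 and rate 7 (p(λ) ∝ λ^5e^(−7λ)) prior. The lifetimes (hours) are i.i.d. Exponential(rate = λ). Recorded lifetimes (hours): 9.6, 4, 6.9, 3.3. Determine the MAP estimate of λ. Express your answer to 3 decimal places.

The Exponential(rate=λ) likelihood is ∝ λ^n e^(−λΣtᵢ). Here n = 4 and Σtᵢ = 9.6 + 4 + 6.9 + 3.3 = 23.8.
Posterior ∝ λ^5e^(−7λ) · λ^4e^(−23.8λ) = λ^9e^(−30.8λ), i.e. Gamma(10, 30.8).
Mode = (a−1)/b = 9/30.8 ≈ 0.292.

λ̂_MAP = 0.292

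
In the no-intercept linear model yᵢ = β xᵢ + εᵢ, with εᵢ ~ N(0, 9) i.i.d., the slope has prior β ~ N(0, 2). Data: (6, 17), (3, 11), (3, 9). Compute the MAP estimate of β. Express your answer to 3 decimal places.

log p(β | y) = −Σ(yᵢ − βxᵢ)²/(2·9) − β²/(2·2) + const.
Setting the derivative to zero: Σxᵢ(yᵢ − βxᵢ)/9 − β/2 = 0, so β = Σxᵢyᵢ / (Σxᵢ² + σ²/τ²).
Σxᵢyᵢ = 6·17 + 3·11 + 3·9 = 162; Σxᵢ² = 54; σ²/τ² = 4.5.
β̂_MAP = 162 / (54 + 4.5) = 162/58.5 ≈ 2.769.

β̂_MAP = 2.769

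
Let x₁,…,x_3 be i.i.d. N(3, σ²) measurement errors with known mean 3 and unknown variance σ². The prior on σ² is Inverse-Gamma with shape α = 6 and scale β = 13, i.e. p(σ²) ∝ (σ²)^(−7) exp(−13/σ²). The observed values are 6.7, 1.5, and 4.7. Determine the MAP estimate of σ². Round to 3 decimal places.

Sum of squared deviations about the known mean: SS = (6.7−3)² + (1.5−3)² + (4.7−3)² = 18.83.
The Normal likelihood contributes (σ²)^(−n/2) exp(−SS/(2σ²)), so the posterior is Inverse-Gamma(α + n/2, β + SS/2) = Inverse-Gamma(7.5, 22.415).
The mode of Inverse-Gamma(a, b) is b/(a+1) = 22.415/8.5 ≈ 2.637.

σ̂²_MAP = 2.637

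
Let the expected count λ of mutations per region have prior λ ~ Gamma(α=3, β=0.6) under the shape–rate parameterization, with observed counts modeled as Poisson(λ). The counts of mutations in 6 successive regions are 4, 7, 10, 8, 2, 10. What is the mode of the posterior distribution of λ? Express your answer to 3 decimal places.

Σxᵢ = 4+7+10+8+2+10 = 41, with n = 6.
Posterior ∝ λ^2e^(−0.6λ) · λ^41e^(−6λ) = λ^43e^(−6.6λ), i.e. Gamma(shape=44, rate=6.6).
The mode of a Gamma(a, b) with a ≥ 1 (shape–rate) is (a−1)/b = 43/6.6 ≈ 6.515.

λ̂_MAP = 6.515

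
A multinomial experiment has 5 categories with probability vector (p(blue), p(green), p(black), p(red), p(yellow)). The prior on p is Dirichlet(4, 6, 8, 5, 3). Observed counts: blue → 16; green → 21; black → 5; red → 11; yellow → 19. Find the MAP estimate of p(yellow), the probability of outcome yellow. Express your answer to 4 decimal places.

MAP estimate of p(yellow) = 0.2258

The posterior is Dirichlet(αᵢ + nᵢ) = Dirichlet(20, 27, 13, 16, 22).
For a Dirichlet(a₁,…,a_K) with all aᵢ > 1, the mode has j-th component (aⱼ − 1)/(Σaᵢ − K).
Here Σaᵢ = 98 and K = 5, so p(yellow) = (22 − 1)/(98 − 5) = 21/93 ≈ 0.2258.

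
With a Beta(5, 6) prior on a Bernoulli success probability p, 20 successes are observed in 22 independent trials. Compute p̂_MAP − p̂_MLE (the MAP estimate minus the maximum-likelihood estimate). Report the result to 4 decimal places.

Posterior is Beta(25, 8); MAP = (25−1)/(33−2) = 24/31 ≈ 0.77419.
MLE ignores the prior: p̂_MLE = k/n = 20/22 ≈ 0.90909.
Difference = 24/31 − 20/22 = -46/341 ≈ -0.1349.

MAP − MLE = -0.1349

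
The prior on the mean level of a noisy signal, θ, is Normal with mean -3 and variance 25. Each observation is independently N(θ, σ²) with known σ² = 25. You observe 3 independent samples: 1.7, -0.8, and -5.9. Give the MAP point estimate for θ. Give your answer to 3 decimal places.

n = 3; x̄ = (1.7 + (-0.8) + (-5.9))/3 = -5/3 = -5/3 ≈ -1.6667.
For a Normal prior and Normal likelihood with known variance, the posterior is Normal; its mode equals its mean, the precision-weighted average.
Prior precision 1/σ₀² = 1/25 = 0.04; data precision n/σ² = 3/25 = 0.12.
θ̂ = (0.04·(-3) + 0.12·(-5/3)) / (0.04 + 0.12) = (-0.32)/0.16 = -2.000.

θ̂_MAP = -2.000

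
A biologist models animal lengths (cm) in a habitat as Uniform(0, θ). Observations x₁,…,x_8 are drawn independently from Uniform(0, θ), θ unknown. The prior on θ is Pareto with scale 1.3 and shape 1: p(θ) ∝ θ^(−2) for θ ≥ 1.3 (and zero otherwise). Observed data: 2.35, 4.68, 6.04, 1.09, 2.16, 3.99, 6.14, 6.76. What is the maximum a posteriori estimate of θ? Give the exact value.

The Uniform(0, θ) likelihood is θ^(−n) for θ ≥ max(xᵢ), zero otherwise. Here max(xᵢ) = 6.76.
Posterior ∝ θ^(−2) · θ^(−8) = θ^(−10) on θ ≥ max(1.3, 6.76) = 6.76.
This density is strictly decreasing in θ, so the posterior mode lies at the lower boundary of the support.

θ̂_MAP = 6.76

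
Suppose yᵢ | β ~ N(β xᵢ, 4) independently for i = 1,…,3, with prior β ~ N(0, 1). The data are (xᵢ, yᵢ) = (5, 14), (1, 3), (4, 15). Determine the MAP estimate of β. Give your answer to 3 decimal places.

log p(β | y) = −Σ(yᵢ − βxᵢ)²/(2·4) − β²/(2·1) + const.
Setting the derivative to zero: Σxᵢ(yᵢ − βxᵢ)/4 − β/1 = 0, so β = Σxᵢyᵢ / (Σxᵢ² + σ²/τ²).
Σxᵢyᵢ = 5·14 + 1·3 + 4·15 = 133; Σxᵢ² = 42; σ²/τ² = 4.
β̂_MAP = 133 / (42 + 4) = 133/46 ≈ 2.891.

β̂_MAP = 2.891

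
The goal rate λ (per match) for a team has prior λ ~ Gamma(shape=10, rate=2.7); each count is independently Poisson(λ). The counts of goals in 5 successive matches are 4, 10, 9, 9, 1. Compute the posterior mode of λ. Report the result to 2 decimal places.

Σxᵢ = 4+10+9+9+1 = 33, with n = 5.
Posterior ∝ λ^9e^(−2.7λ) · λ^33e^(−5λ) = λ^42e^(−7.7λ), i.e. Gamma(shape=43, rate=7.7).
The mode of a Gamma(a, b) with a ≥ 1 (shape–rate) is (a−1)/b = 42/7.7 ≈ 5.45.

λ̂_MAP = 5.45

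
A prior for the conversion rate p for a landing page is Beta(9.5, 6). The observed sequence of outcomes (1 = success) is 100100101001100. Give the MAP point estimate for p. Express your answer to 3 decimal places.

Prior: Beta(9.5, 6).
Data: 6 successes in 15 trials (from the sequence). The binomial likelihood contributes p^6(1−p)^9, so the posterior is Beta(9.5+6, 6+9) = Beta(15.5, 15).
For Beta(a, b) with a, b > 1 the mode is (a−1)/(a+b−2) = 14.5/28.5 ≈ 0.509.

p̂_MAP = 0.509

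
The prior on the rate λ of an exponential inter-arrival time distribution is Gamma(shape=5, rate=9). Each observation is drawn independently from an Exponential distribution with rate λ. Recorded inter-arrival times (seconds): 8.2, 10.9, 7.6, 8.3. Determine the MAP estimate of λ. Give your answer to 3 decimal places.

The Exponential(rate=λ) likelihood is ∝ λ^n e^(−λΣtᵢ). Here n = 4 and Σtᵢ = 8.2 + 10.9 + 7.6 + 8.3 = 35.
Posterior ∝ λ^4e^(−9λ) · λ^4e^(−35λ) = λ^8e^(−44λ), i.e. Gamma(9, 44).
Mode = (a−1)/b = 8/44 ≈ 0.182.

λ̂_MAP = 0.182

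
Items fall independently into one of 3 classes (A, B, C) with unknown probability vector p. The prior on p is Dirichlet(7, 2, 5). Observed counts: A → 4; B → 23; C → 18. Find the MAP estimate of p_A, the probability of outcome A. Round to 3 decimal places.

MAP estimate of p_A = 0.179

The posterior is Dirichlet(αᵢ + nᵢ) = Dirichlet(11, 25, 23).
For a Dirichlet(a₁,…,a_K) with all aᵢ > 1, the mode has j-th component (aⱼ − 1)/(Σaᵢ − K).
Here Σaᵢ = 59 and K = 3, so p_A = (11 − 1)/(59 − 3) = 10/56 ≈ 0.179.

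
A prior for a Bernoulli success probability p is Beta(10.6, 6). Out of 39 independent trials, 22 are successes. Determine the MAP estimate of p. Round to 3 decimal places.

Prior: Beta(10.6, 6).
Data: 22 successes in 39 trials. The binomial likelihood contributes p^22(1−p)^17, so the posterior is Beta(10.6+22, 6+17) = Beta(32.6, 23).
For Beta(a, b) with a, b > 1 the mode is (a−1)/(a+b−2) = 31.6/53.6 ≈ 0.590.

p̂_MAP = 0.590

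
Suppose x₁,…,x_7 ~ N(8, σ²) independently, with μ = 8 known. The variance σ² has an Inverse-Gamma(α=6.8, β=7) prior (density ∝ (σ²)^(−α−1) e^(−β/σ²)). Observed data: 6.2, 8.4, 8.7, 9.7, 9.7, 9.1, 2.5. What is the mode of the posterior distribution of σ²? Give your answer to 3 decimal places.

Sum of squared deviations about the known mean: SS = (6.2−8)² + (8.4−8)² + (8.7−8)² + (9.7−8)² + (9.7−8)² + (9.1−8)² + (2.5−8)² = 41.13.
The Normal likelihood contributes (σ²)^(−n/2) exp(−SS/(2σ²)), so the posterior is Inverse-Gamma(α + n/2, β + SS/2) = Inverse-Gamma(10.3, 27.565).
The mode of Inverse-Gamma(a, b) is b/(a+1) = 27.565/11.3 ≈ 2.439.

σ̂²_MAP = 2.439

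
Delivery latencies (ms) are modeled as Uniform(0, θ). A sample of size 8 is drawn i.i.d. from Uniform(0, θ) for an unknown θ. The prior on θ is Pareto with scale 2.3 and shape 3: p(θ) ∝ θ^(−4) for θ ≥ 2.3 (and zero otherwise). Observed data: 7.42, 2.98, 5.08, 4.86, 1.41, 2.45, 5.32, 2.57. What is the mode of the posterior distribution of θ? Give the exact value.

The Uniform(0, θ) likelihood is θ^(−n) for θ ≥ max(xᵢ), zero otherwise. Here max(xᵢ) = 7.42.
Posterior ∝ θ^(−4) · θ^(−8) = θ^(−12) on θ ≥ max(2.3, 7.42) = 7.42.
This density is strictly decreasing in θ, so the posterior mode lies at the lower boundary of the support.

θ̂_MAP = 7.42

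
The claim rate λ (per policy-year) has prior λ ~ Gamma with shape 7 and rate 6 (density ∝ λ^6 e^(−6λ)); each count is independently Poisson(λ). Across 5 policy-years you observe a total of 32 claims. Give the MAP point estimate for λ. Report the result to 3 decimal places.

Σxᵢ = 32, n = 5.
Posterior ∝ λ^6e^(−6λ) · λ^32e^(−5λ) = λ^38e^(−11λ), i.e. Gamma(shape=39, rate=11).
The mode of a Gamma(a, b) with a ≥ 1 (shape–rate) is (a−1)/b = 38/11 ≈ 3.455.

λ̂_MAP = 3.455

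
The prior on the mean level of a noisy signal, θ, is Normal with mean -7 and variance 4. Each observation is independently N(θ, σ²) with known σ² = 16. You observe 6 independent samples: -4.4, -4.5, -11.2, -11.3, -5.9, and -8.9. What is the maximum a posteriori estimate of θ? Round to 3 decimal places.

θ̂_MAP = -7.420

n = 6; x̄ = ((-4.4) + (-4.5) + (-11.2) + (-11.3) + (-5.9) + (-8.9))/6 = -46.2/6 = -7.7.
For a Normal prior and Normal likelihood with known variance, the posterior is Normal; its mode equals its mean, the precision-weighted average.
Prior precision 1/σ₀² = 1/4 = 0.25; data precision n/σ² = 6/16 = 0.375.
θ̂ = (0.25·(-7) + 0.375·(-7.7)) / (0.25 + 0.375) = (-4.6375)/0.625 = -7.420.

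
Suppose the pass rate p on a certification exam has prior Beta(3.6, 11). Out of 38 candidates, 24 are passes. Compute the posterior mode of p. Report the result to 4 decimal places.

Prior: Beta(3.6, 11).
Data: 24 successes in 38 trials. The binomial likelihood contributes p^24(1−p)^14, so the posterior is Beta(3.6+24, 11+14) = Beta(27.6, 25).
For Beta(a, b) with a, b > 1 the mode is (a−1)/(a+b−2) = 26.6/50.6 ≈ 0.5257.

p̂_MAP = 0.5257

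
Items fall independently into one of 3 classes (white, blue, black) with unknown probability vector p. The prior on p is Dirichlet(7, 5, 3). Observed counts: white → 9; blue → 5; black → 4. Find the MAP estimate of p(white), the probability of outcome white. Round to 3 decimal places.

MAP estimate of p(white) = 0.500

The posterior is Dirichlet(αᵢ + nᵢ) = Dirichlet(16, 10, 7).
For a Dirichlet(a₁,…,a_K) with all aᵢ > 1, the mode has j-th component (aⱼ − 1)/(Σaᵢ − K).
Here Σaᵢ = 33 and K = 3, so p(white) = (16 − 1)/(33 − 3) = 15/30 ≈ 0.500.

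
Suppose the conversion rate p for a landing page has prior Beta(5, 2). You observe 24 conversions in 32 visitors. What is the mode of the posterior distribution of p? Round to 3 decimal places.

p̂_MAP = 0.757

Prior: Beta(5, 2).
Data: 24 successes in 32 trials. The binomial likelihood contributes p^24(1−p)^8, so the posterior is Beta(5+24, 2+8) = Beta(29, 10).
For Beta(a, b) with a, b > 1 the mode is (a−1)/(a+b−2) = 28/37 ≈ 0.757.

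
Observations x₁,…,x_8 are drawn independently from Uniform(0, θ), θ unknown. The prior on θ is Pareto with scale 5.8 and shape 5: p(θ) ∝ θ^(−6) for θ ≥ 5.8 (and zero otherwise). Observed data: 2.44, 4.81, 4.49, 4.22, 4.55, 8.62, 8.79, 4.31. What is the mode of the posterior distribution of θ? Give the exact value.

θ̂_MAP = 8.79

The Uniform(0, θ) likelihood is θ^(−n) for θ ≥ max(xᵢ), zero otherwise. Here max(xᵢ) = 8.79.
Posterior ∝ θ^(−6) · θ^(−8) = θ^(−14) on θ ≥ max(5.8, 8.79) = 8.79.
This density is strictly decreasing in θ, so the posterior mode lies at the lower boundary of the support.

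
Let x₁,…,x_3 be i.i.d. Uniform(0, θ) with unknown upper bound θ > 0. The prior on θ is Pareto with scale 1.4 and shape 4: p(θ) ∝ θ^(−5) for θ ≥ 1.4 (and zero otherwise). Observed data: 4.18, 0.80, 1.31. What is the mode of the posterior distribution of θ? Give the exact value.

The Uniform(0, θ) likelihood is θ^(−n) for θ ≥ max(xᵢ), zero otherwise. Here max(xᵢ) = 4.18.
Posterior ∝ θ^(−5) · θ^(−3) = θ^(−8) on θ ≥ max(1.4, 4.18) = 4.18.
This density is strictly decreasing in θ, so the posterior mode lies at the lower boundary of the support.

θ̂_MAP = 4.18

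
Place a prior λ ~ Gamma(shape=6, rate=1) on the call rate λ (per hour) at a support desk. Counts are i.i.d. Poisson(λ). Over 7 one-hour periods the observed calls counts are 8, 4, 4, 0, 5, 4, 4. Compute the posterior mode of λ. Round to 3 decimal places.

λ̂_MAP = 4.250

Σxᵢ = 8+4+4+0+5+4+4 = 29, with n = 7.
Posterior ∝ λ^5e^(−1λ) · λ^29e^(−7λ) = λ^34e^(−8λ), i.e. Gamma(shape=35, rate=8).
The mode of a Gamma(a, b) with a ≥ 1 (shape–rate) is (a−1)/b = 34/8 ≈ 4.250.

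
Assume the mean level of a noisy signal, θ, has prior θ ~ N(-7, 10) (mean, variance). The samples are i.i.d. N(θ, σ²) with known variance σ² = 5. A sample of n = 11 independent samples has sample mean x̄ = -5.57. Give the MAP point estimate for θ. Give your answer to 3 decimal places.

n = 11, x̄ = -5.57.
For a Normal prior and Normal likelihood with known variance, the posterior is Normal; its mode equals its mean, the precision-weighted average.
Prior precision 1/σ₀² = 1/10 = 0.1; data precision n/σ² = 11/5 = 2.2.
θ̂ = (0.1·(-7) + 2.2·(-5.57)) / (0.1 + 2.2) = (-12.954)/2.3 = -6477/1150 ≈ -5.632.

θ̂_MAP = -5.632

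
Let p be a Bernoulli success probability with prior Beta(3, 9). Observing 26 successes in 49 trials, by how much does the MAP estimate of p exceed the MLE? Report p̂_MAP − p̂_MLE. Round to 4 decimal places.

Posterior is Beta(29, 32); MAP = (29−1)/(61−2) = 28/59 ≈ 0.47458.
MLE ignores the prior: p̂_MLE = k/n = 26/49 ≈ 0.53061.
Difference = 28/59 − 26/49 = -162/2891 ≈ -0.0560.

MAP − MLE = -0.0560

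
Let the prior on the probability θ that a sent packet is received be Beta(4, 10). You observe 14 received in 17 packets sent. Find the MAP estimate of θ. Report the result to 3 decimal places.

θ̂_MAP = 0.586

Prior: Beta(4, 10).
Data: 14 successes in 17 trials. The binomial likelihood contributes θ^14(1−θ)^3, so the posterior is Beta(4+14, 10+3) = Beta(18, 13).
For Beta(a, b) with a, b > 1 the mode is (a−1)/(a+b−2) = 17/29 ≈ 0.586.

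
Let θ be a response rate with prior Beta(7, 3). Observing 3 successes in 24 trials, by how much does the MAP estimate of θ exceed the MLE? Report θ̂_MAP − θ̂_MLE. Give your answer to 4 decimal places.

MAP − MLE = 0.1563

Posterior is Beta(10, 24); MAP = (10−1)/(34−2) = 9/32 ≈ 0.28125.
MLE ignores the prior: θ̂_MLE = k/n = 3/24 ≈ 0.12500.
Difference = 9/32 − 3/24 = 5/32 ≈ 0.1563.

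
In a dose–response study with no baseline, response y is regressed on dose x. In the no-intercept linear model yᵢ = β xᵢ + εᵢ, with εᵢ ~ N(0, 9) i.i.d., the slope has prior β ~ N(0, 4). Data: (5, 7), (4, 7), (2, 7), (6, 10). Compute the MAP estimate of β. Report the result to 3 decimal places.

log p(β | y) = −Σ(yᵢ − βxᵢ)²/(2·9) − β²/(2·4) + const.
Setting the derivative to zero: Σxᵢ(yᵢ − βxᵢ)/9 − β/4 = 0, so β = Σxᵢyᵢ / (Σxᵢ² + σ²/τ²).
Σxᵢyᵢ = 5·7 + 4·7 + 2·7 + 6·10 = 137; Σxᵢ² = 81; σ²/τ² = 2.25.
β̂_MAP = 137 / (81 + 2.25) = 137/83.25 ≈ 1.646.

β̂_MAP = 1.646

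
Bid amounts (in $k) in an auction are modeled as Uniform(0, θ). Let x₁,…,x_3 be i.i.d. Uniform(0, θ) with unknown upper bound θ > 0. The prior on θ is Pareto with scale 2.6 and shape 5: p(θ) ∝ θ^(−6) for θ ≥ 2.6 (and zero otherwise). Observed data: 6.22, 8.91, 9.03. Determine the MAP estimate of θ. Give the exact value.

The Uniform(0, θ) likelihood is θ^(−n) for θ ≥ max(xᵢ), zero otherwise. Here max(xᵢ) = 9.03.
Posterior ∝ θ^(−6) · θ^(−3) = θ^(−9) on θ ≥ max(2.6, 9.03) = 9.03.
This density is strictly decreasing in θ, so the posterior mode lies at the lower boundary of the support.

θ̂_MAP = 9.03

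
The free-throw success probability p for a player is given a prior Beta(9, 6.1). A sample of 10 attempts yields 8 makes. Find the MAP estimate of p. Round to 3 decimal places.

Prior: Beta(9, 6.1).
Data: 8 successes in 10 trials. The binomial likelihood contributes p^8(1−p)^2, so the posterior is Beta(9+8, 6.1+2) = Beta(17, 8.1).
For Beta(a, b) with a, b > 1 the mode is (a−1)/(a+b−2) = 16/23.1 ≈ 0.693.

p̂_MAP = 0.693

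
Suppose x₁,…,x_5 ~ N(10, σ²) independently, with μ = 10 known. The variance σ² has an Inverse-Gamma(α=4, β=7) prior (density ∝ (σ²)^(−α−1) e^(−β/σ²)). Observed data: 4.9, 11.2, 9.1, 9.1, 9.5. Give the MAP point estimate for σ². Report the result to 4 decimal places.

Sum of squared deviations about the known mean: SS = (4.9−10)² + (11.2−10)² + (9.1−10)² + (9.1−10)² + (9.5−10)² = 29.32.
The Normal likelihood contributes (σ²)^(−n/2) exp(−SS/(2σ²)), so the posterior is Inverse-Gamma(α + n/2, β + SS/2) = Inverse-Gamma(6.5, 21.66).
The mode of Inverse-Gamma(a, b) is b/(a+1) = 21.66/7.5 ≈ 2.8880.

σ̂²_MAP = 2.8880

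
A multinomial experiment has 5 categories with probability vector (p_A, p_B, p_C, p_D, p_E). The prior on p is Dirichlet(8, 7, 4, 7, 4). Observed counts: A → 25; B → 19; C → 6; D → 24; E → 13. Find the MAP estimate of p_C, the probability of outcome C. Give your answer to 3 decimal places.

The posterior is Dirichlet(αᵢ + nᵢ) = Dirichlet(33, 26, 10, 31, 17).
For a Dirichlet(a₁,…,a_K) with all aᵢ > 1, the mode has j-th component (aⱼ − 1)/(Σaᵢ − K).
Here Σaᵢ = 117 and K = 5, so p_C = (10 − 1)/(117 − 5) = 9/112 ≈ 0.080.

MAP estimate of p_C = 0.080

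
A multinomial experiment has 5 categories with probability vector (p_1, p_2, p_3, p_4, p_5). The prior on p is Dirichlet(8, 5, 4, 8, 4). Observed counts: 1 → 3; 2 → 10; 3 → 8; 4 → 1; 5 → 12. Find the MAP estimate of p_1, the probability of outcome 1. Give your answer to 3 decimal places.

The posterior is Dirichlet(αᵢ + nᵢ) = Dirichlet(11, 15, 12, 9, 16).
For a Dirichlet(a₁,…,a_K) with all aᵢ > 1, the mode has j-th component (aⱼ − 1)/(Σaᵢ − K).
Here Σaᵢ = 63 and K = 5, so p_1 = (11 − 1)/(63 − 5) = 10/58 ≈ 0.172.

MAP estimate: 0.172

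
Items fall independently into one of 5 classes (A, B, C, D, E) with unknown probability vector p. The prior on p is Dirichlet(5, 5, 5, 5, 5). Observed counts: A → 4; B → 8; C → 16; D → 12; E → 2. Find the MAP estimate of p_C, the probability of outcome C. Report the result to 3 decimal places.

The posterior is Dirichlet(αᵢ + nᵢ) = Dirichlet(9, 13, 21, 17, 7).
For a Dirichlet(a₁,…,a_K) with all aᵢ > 1, the mode has j-th component (aⱼ − 1)/(Σaᵢ − K).
Here Σaᵢ = 67 and K = 5, so p_C = (21 − 1)/(67 − 5) = 20/62 ≈ 0.323.

MAP estimate of p_C = 0.323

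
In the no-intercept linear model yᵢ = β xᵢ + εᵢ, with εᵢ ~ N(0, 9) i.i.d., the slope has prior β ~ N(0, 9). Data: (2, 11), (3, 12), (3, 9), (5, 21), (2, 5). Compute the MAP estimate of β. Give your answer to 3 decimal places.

β̂_MAP = 3.846

log p(β | y) = −Σ(yᵢ − βxᵢ)²/(2·9) − β²/(2·9) + const.
Setting the derivative to zero: Σxᵢ(yᵢ − βxᵢ)/9 − β/9 = 0, so β = Σxᵢyᵢ / (Σxᵢ² + σ²/τ²).
Σxᵢyᵢ = 2·11 + 3·12 + 3·9 + 5·21 + 2·5 = 200; Σxᵢ² = 51; σ²/τ² = 1.
β̂_MAP = 200 / (51 + 1) = 200/52 ≈ 3.846.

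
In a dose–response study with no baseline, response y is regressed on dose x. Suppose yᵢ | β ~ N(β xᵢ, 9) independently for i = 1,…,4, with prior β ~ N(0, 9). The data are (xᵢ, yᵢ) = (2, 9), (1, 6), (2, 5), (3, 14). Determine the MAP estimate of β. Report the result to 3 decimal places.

β̂_MAP = 4.000

log p(β | y) = −Σ(yᵢ − βxᵢ)²/(2·9) − β²/(2·9) + const.
Setting the derivative to zero: Σxᵢ(yᵢ − βxᵢ)/9 − β/9 = 0, so β = Σxᵢyᵢ / (Σxᵢ² + σ²/τ²).
Σxᵢyᵢ = 2·9 + 1·6 + 2·5 + 3·14 = 76; Σxᵢ² = 18; σ²/τ² = 1.
β̂_MAP = 76 / (18 + 1) = 76/19 ≈ 4.000.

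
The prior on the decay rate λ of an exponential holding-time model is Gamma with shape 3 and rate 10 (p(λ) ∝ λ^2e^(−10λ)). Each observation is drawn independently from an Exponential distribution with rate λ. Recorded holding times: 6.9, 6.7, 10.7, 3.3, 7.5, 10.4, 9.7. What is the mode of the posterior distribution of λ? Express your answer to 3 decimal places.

λ̂_MAP = 0.138

The Exponential(rate=λ) likelihood is ∝ λ^n e^(−λΣtᵢ). Here n = 7 and Σtᵢ = 6.9 + 6.7 + 10.7 + 3.3 + 7.5 + 10.4 + 9.7 = 55.2.
Posterior ∝ λ^2e^(−10λ) · λ^7e^(−55.2λ) = λ^9e^(−65.2λ), i.e. Gamma(10, 65.2).
Mode = (a−1)/b = 9/65.2 ≈ 0.138.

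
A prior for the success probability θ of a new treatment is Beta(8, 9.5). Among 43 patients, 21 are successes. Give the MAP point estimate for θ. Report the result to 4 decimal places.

θ̂_MAP = 0.4786

Prior: Beta(8, 9.5).
Data: 21 successes in 43 trials. The binomial likelihood contributes θ^21(1−θ)^22, so the posterior is Beta(8+21, 9.5+22) = Beta(29, 31.5).
For Beta(a, b) with a, b > 1 the mode is (a−1)/(a+b−2) = 28/58.5 ≈ 0.4786.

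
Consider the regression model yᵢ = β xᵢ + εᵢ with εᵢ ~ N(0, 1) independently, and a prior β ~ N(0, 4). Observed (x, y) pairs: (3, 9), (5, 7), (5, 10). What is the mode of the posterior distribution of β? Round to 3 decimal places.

β̂_MAP = 1.890

log p(β | y) = −Σ(yᵢ − βxᵢ)²/(2·1) − β²/(2·4) + const.
Setting the derivative to zero: Σxᵢ(yᵢ − βxᵢ)/1 − β/4 = 0, so β = Σxᵢyᵢ / (Σxᵢ² + σ²/τ²).
Σxᵢyᵢ = 3·9 + 5·7 + 5·10 = 112; Σxᵢ² = 59; σ²/τ² = 0.25.
β̂_MAP = 112 / (59 + 0.25) = 112/59.25 ≈ 1.890.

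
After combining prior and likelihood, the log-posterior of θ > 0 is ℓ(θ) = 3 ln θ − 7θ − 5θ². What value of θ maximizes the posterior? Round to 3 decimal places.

ℓ'(θ) = 3/θ − 7 − 10θ. Setting this to zero and multiplying by θ: 10θ² + 7θ − 3 = 0.
θ = (−7 + √(7² + 4·10·3)) / (2·10) = (−7 + √169) / 20 = (−7 + 13)/20 = 3/10.
ℓ''(θ) = −3/θ² − 10 < 0, confirming a maximum.

θ̂_MAP = 0.300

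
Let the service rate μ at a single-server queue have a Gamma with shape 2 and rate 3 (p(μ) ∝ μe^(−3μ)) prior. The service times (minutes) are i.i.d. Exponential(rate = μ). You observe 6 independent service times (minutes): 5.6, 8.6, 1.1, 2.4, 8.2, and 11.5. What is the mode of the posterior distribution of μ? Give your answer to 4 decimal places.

μ̂_MAP = 0.1733

The Exponential(rate=μ) likelihood is ∝ μ^n e^(−μΣtᵢ). Here n = 6 and Σtᵢ = 5.6 + 8.6 + 1.1 + 2.4 + 8.2 + 11.5 = 37.4.
Posterior ∝ μe^(−3μ) · μ^6e^(−37.4μ) = μ^7e^(−40.4μ), i.e. Gamma(8, 40.4).
Mode = (a−1)/b = 7/40.4 ≈ 0.1733.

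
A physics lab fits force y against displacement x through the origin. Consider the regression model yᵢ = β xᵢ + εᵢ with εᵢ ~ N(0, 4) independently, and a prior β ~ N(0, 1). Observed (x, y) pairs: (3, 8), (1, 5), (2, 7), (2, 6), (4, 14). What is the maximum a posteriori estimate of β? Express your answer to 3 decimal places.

β̂_MAP = 2.921

log p(β | y) = −Σ(yᵢ − βxᵢ)²/(2·4) − β²/(2·1) + const.
Setting the derivative to zero: Σxᵢ(yᵢ − βxᵢ)/4 − β/1 = 0, so β = Σxᵢyᵢ / (Σxᵢ² + σ²/τ²).
Σxᵢyᵢ = 3·8 + 1·5 + 2·7 + 2·6 + 4·14 = 111; Σxᵢ² = 34; σ²/τ² = 4.
β̂_MAP = 111 / (34 + 4) = 111/38 ≈ 2.921.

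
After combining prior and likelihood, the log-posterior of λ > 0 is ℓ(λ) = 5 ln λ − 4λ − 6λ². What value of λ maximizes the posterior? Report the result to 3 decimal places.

ℓ'(λ) = 5/λ − 4 − 12λ. Setting this to zero and multiplying by λ: 12λ² + 4λ − 5 = 0.
λ = (−4 + √(4² + 4·12·5)) / (2·12) = (−4 + √256) / 24 = (−4 + 16)/24 = 1/2.
ℓ''(λ) = −5/λ² − 12 < 0, confirming a maximum.

λ̂_MAP = 0.500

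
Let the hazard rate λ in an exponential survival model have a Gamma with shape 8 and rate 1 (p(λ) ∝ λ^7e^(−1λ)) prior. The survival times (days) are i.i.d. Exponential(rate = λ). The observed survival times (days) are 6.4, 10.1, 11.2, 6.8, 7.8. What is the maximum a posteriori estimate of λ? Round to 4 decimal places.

The Exponential(rate=λ) likelihood is ∝ λ^n e^(−λΣtᵢ). Here n = 5 and Σtᵢ = 6.4 + 10.1 + 11.2 + 6.8 + 7.8 = 42.3.
Posterior ∝ λ^7e^(−1λ) · λ^5e^(−42.3λ) = λ^12e^(−43.3λ), i.e. Gamma(13, 43.3).
Mode = (a−1)/b = 12/43.3 ≈ 0.2771.

λ̂_MAP = 0.2771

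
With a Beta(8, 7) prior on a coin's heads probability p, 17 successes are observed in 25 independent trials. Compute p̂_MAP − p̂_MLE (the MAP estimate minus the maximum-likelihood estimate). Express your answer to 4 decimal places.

MAP − MLE = -0.0484

Posterior is Beta(25, 15); MAP = (25−1)/(40−2) = 24/38 ≈ 0.63158.
MLE ignores the prior: p̂_MLE = k/n = 17/25 ≈ 0.68000.
Difference = 24/38 − 17/25 = -23/475 ≈ -0.0484.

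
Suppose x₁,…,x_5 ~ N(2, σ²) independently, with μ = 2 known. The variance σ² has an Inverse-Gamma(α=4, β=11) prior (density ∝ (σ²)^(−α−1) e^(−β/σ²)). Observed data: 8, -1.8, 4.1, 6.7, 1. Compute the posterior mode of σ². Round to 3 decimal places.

σ̂²_MAP = 6.663

Sum of squared deviations about the known mean: SS = (8−2)² + (-1.8−2)² + (4.1−2)² + (6.7−2)² + (1−2)² = 77.94.
The Normal likelihood contributes (σ²)^(−n/2) exp(−SS/(2σ²)), so the posterior is Inverse-Gamma(α + n/2, β + SS/2) = Inverse-Gamma(6.5, 49.97).
The mode of Inverse-Gamma(a, b) is b/(a+1) = 49.97/7.5 ≈ 6.663.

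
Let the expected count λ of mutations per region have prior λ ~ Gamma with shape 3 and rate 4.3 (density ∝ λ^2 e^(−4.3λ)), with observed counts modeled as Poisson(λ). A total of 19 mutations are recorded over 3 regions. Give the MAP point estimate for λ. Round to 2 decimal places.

λ̂_MAP = 2.88

Σxᵢ = 19, n = 3.
Posterior ∝ λ^2e^(−4.3λ) · λ^19e^(−3λ) = λ^21e^(−7.3λ), i.e. Gamma(shape=22, rate=7.3).
The mode of a Gamma(a, b) with a ≥ 1 (shape–rate) is (a−1)/b = 21/7.3 ≈ 2.88.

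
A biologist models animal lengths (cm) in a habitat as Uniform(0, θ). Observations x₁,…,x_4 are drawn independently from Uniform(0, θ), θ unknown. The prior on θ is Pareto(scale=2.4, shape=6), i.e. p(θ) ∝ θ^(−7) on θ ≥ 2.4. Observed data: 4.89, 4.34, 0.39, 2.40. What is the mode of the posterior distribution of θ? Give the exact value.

θ̂_MAP = 4.89

The Uniform(0, θ) likelihood is θ^(−n) for θ ≥ max(xᵢ), zero otherwise. Here max(xᵢ) = 4.89.
Posterior ∝ θ^(−7) · θ^(−4) = θ^(−11) on θ ≥ max(2.4, 4.89) = 4.89.
This density is strictly decreasing in θ, so the posterior mode lies at the lower boundary of the support.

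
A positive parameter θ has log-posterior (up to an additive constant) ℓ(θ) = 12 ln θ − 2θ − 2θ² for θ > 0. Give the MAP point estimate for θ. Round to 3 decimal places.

θ̂_MAP = 1.500

ℓ'(θ) = 12/θ − 2 − 4θ. Setting this to zero and multiplying by θ: 4θ² + 2θ − 12 = 0.
θ = (−2 + √(2² + 4·4·12)) / (2·4) = (−2 + √196) / 8 = (−2 + 14)/8 = 3/2.
ℓ''(θ) = −12/θ² − 4 < 0, confirming a maximum.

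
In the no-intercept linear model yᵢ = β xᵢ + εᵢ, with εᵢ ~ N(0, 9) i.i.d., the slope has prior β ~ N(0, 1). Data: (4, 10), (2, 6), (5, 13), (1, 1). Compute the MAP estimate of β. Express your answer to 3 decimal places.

β̂_MAP = 2.145

log p(β | y) = −Σ(yᵢ − βxᵢ)²/(2·9) − β²/(2·1) + const.
Setting the derivative to zero: Σxᵢ(yᵢ − βxᵢ)/9 − β/1 = 0, so β = Σxᵢyᵢ / (Σxᵢ² + σ²/τ²).
Σxᵢyᵢ = 4·10 + 2·6 + 5·13 + 1·1 = 118; Σxᵢ² = 46; σ²/τ² = 9.
β̂_MAP = 118 / (46 + 9) = 118/55 ≈ 2.145.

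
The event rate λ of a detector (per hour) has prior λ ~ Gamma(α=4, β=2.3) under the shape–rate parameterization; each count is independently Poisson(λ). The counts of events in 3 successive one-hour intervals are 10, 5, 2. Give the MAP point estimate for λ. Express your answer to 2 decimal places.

λ̂_MAP = 3.77

Σxᵢ = 10+5+2 = 17, with n = 3.
Posterior ∝ λ^3e^(−2.3λ) · λ^17e^(−3λ) = λ^20e^(−5.3λ), i.e. Gamma(shape=21, rate=5.3).
The mode of a Gamma(a, b) with a ≥ 1 (shape–rate) is (a−1)/b = 20/5.3 ≈ 3.77.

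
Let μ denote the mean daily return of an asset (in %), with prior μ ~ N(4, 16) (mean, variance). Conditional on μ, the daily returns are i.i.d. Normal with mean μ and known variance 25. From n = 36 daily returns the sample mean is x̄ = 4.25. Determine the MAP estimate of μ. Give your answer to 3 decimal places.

μ̂_MAP = 4.240

n = 36, x̄ = 4.25.
For a Normal prior and Normal likelihood with known variance, the posterior is Normal; its mode equals its mean, the precision-weighted average.
Prior precision 1/σ₀² = 1/16 = 0.0625; data precision n/σ² = 36/25 = 1.44.
μ̂ = (0.0625·4 + 1.44·4.25) / (0.0625 + 1.44) = 6.37/1.5025 = 2548/601 ≈ 4.240.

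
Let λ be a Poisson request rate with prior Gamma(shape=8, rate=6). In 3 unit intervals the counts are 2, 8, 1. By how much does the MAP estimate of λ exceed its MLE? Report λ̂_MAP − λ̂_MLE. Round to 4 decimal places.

Σxᵢ = 11. Posterior is Gamma(19, 9); MAP = (19−1)/9 = 18/9 ≈ 2.00000.
MLE = x̄ = 11/3 ≈ 3.66667.
Difference = 18/9 − 11/3 = -5/3 ≈ -1.6667.

MAP − MLE = -1.6667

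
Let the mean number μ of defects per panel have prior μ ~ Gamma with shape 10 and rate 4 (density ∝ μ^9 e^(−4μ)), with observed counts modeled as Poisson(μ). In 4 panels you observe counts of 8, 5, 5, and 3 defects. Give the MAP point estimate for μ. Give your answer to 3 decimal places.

Σxᵢ = 8+5+5+3 = 21, with n = 4.
Posterior ∝ μ^9e^(−4μ) · μ^21e^(−4μ) = μ^30e^(−8μ), i.e. Gamma(shape=31, rate=8).
The mode of a Gamma(a, b) with a ≥ 1 (shape–rate) is (a−1)/b = 30/8 ≈ 3.750.

μ̂_MAP = 3.750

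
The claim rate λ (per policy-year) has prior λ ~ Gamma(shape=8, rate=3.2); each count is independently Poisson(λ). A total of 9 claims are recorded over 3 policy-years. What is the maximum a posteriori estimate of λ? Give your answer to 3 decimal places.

λ̂_MAP = 2.581

Σxᵢ = 9, n = 3.
Posterior ∝ λ^7e^(−3.2λ) · λ^9e^(−3λ) = λ^16e^(−6.2λ), i.e. Gamma(shape=17, rate=6.2).
The mode of a Gamma(a, b) with a ≥ 1 (shape–rate) is (a−1)/b = 16/6.2 ≈ 2.581.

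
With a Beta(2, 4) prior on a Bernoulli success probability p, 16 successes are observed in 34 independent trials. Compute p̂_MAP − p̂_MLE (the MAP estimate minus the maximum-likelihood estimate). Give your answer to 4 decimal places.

MAP − MLE = -0.0232

Posterior is Beta(18, 22); MAP = (18−1)/(40−2) = 17/38 ≈ 0.44737.
MLE ignores the prior: p̂_MLE = k/n = 16/34 ≈ 0.47059.
Difference = 17/38 − 16/34 = -15/646 ≈ -0.0232.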